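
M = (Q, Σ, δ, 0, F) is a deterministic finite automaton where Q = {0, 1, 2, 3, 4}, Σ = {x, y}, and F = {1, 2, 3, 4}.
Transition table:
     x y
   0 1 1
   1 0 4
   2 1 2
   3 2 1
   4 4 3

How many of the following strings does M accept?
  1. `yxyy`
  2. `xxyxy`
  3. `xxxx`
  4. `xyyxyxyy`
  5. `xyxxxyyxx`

4

`yxyy`: accepted
`xxyxy`: accepted
`xxxx`: rejected
`xyyxyxyy`: accepted
`xyxxxyyxx`: accepted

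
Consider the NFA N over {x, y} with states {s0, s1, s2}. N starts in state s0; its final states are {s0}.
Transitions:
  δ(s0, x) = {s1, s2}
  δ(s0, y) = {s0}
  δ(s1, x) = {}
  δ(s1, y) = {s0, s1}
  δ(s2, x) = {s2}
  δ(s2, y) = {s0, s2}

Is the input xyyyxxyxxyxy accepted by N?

Start: {s0}
read x: {s1, s2}
read y: {s0, s1, s2}
read y: {s0, s1, s2}
read y: {s0, s1, s2}
read x: {s1, s2}
read x: {s2}
read y: {s0, s2}
read x: {s1, s2}
read x: {s2}
read y: {s0, s2}
read x: {s1, s2}
read y: {s0, s1, s2}
Reachable ∩ accepting = {s0} — nonempty.

accepted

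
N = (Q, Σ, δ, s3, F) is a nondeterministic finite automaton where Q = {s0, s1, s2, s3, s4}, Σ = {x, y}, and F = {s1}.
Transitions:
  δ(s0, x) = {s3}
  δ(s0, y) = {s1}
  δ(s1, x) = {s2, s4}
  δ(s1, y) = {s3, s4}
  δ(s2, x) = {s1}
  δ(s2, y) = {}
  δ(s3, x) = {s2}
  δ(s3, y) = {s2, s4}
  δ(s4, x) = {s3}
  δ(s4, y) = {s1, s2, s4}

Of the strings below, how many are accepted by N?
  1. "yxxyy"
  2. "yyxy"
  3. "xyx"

"yxxyy": accepted
"yyxy": accepted
"xyx": rejected

2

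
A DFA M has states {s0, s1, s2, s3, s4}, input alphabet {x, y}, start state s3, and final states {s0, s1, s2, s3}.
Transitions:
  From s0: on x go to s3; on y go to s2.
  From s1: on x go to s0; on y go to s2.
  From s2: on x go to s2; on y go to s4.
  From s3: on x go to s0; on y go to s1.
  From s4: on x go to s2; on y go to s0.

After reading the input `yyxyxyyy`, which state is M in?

s3 --y--> s1
s1 --y--> s2
s2 --x--> s2
s2 --y--> s4
s4 --x--> s2
s2 --y--> s4
s4 --y--> s0
s0 --y--> s2

s2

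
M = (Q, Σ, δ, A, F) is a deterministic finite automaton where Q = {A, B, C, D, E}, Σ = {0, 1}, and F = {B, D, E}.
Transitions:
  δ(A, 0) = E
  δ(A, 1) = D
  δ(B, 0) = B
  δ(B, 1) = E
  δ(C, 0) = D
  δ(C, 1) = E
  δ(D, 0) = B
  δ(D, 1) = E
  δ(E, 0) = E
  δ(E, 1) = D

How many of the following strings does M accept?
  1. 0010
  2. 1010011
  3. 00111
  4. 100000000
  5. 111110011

0010: accepted
1010011: accepted
00111: accepted
100000000: accepted
111110011: accepted

5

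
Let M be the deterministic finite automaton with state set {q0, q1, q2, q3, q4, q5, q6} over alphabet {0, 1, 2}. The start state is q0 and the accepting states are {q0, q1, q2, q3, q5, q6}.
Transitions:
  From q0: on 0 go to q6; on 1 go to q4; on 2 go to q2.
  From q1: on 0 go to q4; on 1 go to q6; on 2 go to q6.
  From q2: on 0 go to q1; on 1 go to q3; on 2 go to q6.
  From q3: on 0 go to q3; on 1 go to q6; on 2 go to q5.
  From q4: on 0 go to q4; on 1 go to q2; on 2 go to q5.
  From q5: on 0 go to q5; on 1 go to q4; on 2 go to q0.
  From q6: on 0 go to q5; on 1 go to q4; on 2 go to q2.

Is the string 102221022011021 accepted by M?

q0 --1--> q4
q4 --0--> q4
q4 --2--> q5
q5 --2--> q0
q0 --2--> q2
q2 --1--> q3
q3 --0--> q3
q3 --2--> q5
q5 --2--> q0
q0 --0--> q6
q6 --1--> q4
q4 --1--> q2
q2 --0--> q1
q1 --2--> q6
q6 --1--> q4
End in state q4, which is not an accepting state.

rejected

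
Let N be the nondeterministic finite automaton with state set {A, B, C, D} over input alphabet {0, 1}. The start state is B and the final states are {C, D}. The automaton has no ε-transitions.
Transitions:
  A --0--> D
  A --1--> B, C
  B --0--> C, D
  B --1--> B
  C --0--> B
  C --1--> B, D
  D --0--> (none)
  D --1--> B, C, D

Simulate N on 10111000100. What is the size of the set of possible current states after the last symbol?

3

Start: {B}
read 1: {B}
read 0: {C, D}
read 1: {B, C, D}
read 1: {B, C, D}
read 1: {B, C, D}
read 0: {B, C, D}
read 0: {B, C, D}
read 0: {B, C, D}
read 1: {B, C, D}
read 0: {B, C, D}
read 0: {B, C, D}
Final reachable set {B, C, D} has 3 states.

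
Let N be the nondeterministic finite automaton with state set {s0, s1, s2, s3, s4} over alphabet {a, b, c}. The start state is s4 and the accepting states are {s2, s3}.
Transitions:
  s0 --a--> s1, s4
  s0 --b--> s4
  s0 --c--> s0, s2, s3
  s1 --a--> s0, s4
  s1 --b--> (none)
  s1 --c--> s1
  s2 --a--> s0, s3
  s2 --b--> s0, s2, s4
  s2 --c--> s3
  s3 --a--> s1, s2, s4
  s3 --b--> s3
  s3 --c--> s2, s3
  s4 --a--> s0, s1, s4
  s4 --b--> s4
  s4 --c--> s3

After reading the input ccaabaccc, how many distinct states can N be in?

4

Start: {s4}
read c: {s3}
read c: {s2, s3}
read a: {s0, s1, s2, s3, s4}
read a: {s0, s1, s2, s3, s4}
read b: {s0, s2, s3, s4}
read a: {s0, s1, s2, s3, s4}
read c: {s0, s1, s2, s3}
read c: {s0, s1, s2, s3}
read c: {s0, s1, s2, s3}
Final reachable set {s0, s1, s2, s3} has 4 states.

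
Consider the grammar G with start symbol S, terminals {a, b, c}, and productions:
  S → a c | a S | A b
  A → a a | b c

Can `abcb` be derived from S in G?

S ⇒ aS ⇒ aAb ⇒ abcb

yes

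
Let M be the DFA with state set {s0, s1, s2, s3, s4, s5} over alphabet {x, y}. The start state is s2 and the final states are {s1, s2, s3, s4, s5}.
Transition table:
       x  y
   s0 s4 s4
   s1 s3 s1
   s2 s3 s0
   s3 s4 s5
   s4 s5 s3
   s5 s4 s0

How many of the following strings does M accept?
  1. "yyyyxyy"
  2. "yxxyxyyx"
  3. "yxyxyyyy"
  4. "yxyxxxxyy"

4

"yyyyxyy": accepted
"yxxyxyyx": accepted
"yxyxyyyy": accepted
"yxyxxxxyy": accepted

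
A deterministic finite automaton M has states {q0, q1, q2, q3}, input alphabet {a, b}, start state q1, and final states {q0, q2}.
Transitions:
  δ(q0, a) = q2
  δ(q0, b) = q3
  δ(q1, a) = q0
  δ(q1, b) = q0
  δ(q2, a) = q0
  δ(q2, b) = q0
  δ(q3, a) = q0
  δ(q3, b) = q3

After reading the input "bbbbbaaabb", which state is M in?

q3

q1 --b--> q0
q0 --b--> q3
q3 --b--> q3
q3 --b--> q3
q3 --b--> q3
q3 --a--> q0
q0 --a--> q2
q2 --a--> q0
q0 --b--> q3
q3 --b--> q3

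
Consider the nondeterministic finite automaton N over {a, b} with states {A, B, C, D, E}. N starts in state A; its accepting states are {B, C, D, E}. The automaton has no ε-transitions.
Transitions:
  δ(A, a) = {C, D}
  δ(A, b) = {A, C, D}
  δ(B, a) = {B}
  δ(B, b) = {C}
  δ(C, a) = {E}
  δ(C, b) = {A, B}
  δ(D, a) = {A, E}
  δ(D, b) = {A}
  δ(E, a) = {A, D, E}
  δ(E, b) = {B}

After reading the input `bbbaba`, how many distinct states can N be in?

Start: {A}
read b: {A, C, D}
read b: {A, B, C, D}
read b: {A, B, C, D}
read a: {A, B, C, D, E}
read b: {A, B, C, D}
read a: {A, B, C, D, E}
Final reachable set {A, B, C, D, E} has 5 states.

5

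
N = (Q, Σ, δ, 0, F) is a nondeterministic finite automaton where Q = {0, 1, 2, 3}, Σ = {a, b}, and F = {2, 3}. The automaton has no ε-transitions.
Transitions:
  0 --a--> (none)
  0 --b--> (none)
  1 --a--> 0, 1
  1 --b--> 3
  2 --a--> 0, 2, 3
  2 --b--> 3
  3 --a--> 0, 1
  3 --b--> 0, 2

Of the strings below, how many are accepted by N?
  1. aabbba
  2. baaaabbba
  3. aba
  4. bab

aabbba: rejected
baaaabbba: rejected
aba: rejected
bab: rejected

0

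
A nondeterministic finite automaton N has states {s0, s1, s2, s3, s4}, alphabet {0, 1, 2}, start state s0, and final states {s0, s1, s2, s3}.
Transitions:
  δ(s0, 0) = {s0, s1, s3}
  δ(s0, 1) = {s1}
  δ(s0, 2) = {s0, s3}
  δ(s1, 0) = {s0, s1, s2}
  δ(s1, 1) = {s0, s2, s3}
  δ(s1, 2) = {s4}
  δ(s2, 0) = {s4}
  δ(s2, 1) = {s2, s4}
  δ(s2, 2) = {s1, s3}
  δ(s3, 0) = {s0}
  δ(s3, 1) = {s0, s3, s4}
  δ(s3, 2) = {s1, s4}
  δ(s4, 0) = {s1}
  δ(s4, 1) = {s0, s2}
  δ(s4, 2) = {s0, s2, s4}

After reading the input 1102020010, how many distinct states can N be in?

5

Start: {s0}
read 1: {s1}
read 1: {s0, s2, s3}
read 0: {s0, s1, s3, s4}
read 2: {s0, s1, s2, s3, s4}
read 0: {s0, s1, s2, s3, s4}
read 2: {s0, s1, s2, s3, s4}
read 0: {s0, s1, s2, s3, s4}
read 0: {s0, s1, s2, s3, s4}
read 1: {s0, s1, s2, s3, s4}
read 0: {s0, s1, s2, s3, s4}
Final reachable set {s0, s1, s2, s3, s4} has 5 states.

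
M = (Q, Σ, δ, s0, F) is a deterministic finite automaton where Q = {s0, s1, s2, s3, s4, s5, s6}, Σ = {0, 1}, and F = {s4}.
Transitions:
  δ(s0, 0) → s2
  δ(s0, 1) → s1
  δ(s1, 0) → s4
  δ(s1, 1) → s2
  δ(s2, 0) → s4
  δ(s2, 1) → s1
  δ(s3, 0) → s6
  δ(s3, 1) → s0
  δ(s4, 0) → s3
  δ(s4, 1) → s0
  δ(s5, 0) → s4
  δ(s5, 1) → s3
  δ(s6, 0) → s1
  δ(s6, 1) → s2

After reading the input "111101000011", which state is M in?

s0 --1--> s1
s1 --1--> s2
s2 --1--> s1
s1 --1--> s2
s2 --0--> s4
s4 --1--> s0
s0 --0--> s2
s2 --0--> s4
s4 --0--> s3
s3 --0--> s6
s6 --1--> s2
s2 --1--> s1

s1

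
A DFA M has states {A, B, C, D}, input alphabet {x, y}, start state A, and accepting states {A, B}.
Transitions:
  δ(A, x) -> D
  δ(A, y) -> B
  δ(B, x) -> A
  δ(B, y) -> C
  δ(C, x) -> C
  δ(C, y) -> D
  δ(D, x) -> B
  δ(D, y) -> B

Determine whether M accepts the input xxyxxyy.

A --x--> D
D --x--> B
B --y--> C
C --x--> C
C --x--> C
C --y--> D
D --y--> B
End in state B, which is an accepting state.

accepted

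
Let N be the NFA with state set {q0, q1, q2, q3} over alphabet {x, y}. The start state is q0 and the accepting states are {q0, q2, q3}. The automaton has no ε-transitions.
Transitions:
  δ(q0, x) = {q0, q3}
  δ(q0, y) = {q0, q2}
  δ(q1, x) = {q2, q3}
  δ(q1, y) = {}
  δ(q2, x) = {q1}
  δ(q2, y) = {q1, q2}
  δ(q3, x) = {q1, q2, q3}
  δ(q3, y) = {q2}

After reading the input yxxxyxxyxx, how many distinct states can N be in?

4

Start: {q0}
read y: {q0, q2}
read x: {q0, q1, q3}
read x: {q0, q1, q2, q3}
read x: {q0, q1, q2, q3}
read y: {q0, q1, q2}
read x: {q0, q1, q2, q3}
read x: {q0, q1, q2, q3}
read y: {q0, q1, q2}
read x: {q0, q1, q2, q3}
read x: {q0, q1, q2, q3}
Final reachable set {q0, q1, q2, q3} has 4 states.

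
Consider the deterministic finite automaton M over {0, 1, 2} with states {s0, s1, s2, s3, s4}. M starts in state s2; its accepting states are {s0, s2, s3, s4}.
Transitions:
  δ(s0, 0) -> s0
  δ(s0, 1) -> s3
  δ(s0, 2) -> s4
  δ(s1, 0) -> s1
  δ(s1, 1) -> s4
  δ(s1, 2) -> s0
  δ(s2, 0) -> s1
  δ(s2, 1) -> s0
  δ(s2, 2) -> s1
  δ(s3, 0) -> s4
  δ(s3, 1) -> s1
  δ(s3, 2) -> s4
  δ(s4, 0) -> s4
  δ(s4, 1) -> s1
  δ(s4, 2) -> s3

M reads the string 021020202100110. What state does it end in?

s1

s2 --0--> s1
s1 --2--> s0
s0 --1--> s3
s3 --0--> s4
s4 --2--> s3
s3 --0--> s4
s4 --2--> s3
s3 --0--> s4
s4 --2--> s3
s3 --1--> s1
s1 --0--> s1
s1 --0--> s1
s1 --1--> s4
s4 --1--> s1
s1 --0--> s1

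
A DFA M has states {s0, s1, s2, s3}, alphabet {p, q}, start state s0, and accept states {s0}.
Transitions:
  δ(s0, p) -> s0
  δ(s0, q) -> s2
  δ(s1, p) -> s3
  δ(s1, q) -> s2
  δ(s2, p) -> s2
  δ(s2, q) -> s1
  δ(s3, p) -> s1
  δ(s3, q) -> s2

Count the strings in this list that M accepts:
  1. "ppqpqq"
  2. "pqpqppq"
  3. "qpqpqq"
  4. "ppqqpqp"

"ppqpqq": rejected
"pqpqppq": rejected
"qpqpqq": rejected
"ppqqpqp": rejected

0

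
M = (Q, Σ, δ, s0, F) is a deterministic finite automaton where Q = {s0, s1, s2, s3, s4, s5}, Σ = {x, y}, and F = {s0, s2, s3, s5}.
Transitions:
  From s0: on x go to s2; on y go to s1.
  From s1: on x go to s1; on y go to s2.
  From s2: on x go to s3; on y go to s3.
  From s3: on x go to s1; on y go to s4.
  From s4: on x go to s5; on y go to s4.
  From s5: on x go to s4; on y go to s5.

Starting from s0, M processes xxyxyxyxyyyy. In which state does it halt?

s5

s0 --x--> s2
s2 --x--> s3
s3 --y--> s4
s4 --x--> s5
s5 --y--> s5
s5 --x--> s4
s4 --y--> s4
s4 --x--> s5
s5 --y--> s5
s5 --y--> s5
s5 --y--> s5
s5 --y--> s5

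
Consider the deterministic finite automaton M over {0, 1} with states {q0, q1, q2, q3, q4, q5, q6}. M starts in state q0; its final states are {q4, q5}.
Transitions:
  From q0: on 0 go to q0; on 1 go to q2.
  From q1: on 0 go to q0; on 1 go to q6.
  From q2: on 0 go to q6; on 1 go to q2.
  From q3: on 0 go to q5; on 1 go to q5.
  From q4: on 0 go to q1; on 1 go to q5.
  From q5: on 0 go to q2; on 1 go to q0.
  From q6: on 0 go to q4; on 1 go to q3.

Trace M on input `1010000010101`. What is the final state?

q0 --1--> q2
q2 --0--> q6
q6 --1--> q3
q3 --0--> q5
q5 --0--> q2
q2 --0--> q6
q6 --0--> q4
q4 --0--> q1
q1 --1--> q6
q6 --0--> q4
q4 --1--> q5
q5 --0--> q2
q2 --1--> q2

q2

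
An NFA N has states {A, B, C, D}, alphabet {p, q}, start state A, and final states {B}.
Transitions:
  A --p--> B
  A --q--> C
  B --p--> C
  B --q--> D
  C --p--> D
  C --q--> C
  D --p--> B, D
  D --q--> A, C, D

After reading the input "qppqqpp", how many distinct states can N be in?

Start: {A}
read q: {C}
read p: {D}
read p: {B, D}
read q: {A, C, D}
read q: {A, C, D}
read p: {B, D}
read p: {B, C, D}
Final reachable set {B, C, D} has 3 states.

3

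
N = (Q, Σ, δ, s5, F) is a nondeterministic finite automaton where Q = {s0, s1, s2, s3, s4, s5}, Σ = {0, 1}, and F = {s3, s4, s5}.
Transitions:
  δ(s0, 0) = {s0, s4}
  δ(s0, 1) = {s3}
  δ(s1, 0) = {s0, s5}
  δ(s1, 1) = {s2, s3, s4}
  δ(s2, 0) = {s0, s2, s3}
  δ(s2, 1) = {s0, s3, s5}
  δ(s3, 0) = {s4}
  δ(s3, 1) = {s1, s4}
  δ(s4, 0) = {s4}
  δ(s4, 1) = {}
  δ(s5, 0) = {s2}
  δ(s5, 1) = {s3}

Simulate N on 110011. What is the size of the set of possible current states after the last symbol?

3

Start: {s5}
read 1: {s3}
read 1: {s1, s4}
read 0: {s0, s4, s5}
read 0: {s0, s2, s4}
read 1: {s0, s3, s5}
read 1: {s1, s3, s4}
Final reachable set {s1, s3, s4} has 3 states.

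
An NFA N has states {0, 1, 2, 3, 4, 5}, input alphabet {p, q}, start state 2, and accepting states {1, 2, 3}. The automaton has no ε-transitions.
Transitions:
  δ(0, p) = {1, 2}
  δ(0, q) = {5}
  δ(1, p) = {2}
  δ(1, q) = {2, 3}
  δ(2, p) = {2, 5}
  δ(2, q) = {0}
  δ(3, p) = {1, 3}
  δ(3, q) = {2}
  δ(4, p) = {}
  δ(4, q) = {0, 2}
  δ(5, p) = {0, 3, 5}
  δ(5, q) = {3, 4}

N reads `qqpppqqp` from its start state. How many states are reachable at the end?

Start: {2}
read q: {0}
read q: {5}
read p: {0, 3, 5}
read p: {0, 1, 2, 3, 5}
read p: {0, 1, 2, 3, 5}
read q: {0, 2, 3, 4, 5}
read q: {0, 2, 3, 4, 5}
read p: {0, 1, 2, 3, 5}
Final reachable set {0, 1, 2, 3, 5} has 5 states.

5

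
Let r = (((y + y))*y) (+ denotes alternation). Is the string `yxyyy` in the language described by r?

no

No split of yxyyy into u·v has ((y+y))* matching u and y matching v.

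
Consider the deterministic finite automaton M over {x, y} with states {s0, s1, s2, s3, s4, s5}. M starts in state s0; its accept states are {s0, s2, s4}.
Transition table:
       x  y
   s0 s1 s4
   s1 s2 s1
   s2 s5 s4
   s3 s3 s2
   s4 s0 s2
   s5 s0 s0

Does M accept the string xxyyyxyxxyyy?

rejected

s0 --x--> s1
s1 --x--> s2
s2 --y--> s4
s4 --y--> s2
s2 --y--> s4
s4 --x--> s0
s0 --y--> s4
s4 --x--> s0
s0 --x--> s1
s1 --y--> s1
s1 --y--> s1
s1 --y--> s1
End in state s1, which is not an accepting state.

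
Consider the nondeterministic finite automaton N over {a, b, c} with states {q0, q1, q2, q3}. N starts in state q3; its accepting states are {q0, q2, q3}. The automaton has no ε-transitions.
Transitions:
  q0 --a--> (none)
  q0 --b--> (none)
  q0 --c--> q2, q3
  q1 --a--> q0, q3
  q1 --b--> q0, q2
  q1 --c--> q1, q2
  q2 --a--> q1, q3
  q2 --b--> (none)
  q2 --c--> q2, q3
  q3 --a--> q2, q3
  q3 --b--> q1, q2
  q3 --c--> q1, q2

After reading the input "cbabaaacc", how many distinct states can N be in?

3

Start: {q3}
read c: {q1, q2}
read b: {q0, q2}
read a: {q1, q3}
read b: {q0, q1, q2}
read a: {q0, q1, q3}
read a: {q0, q2, q3}
read a: {q1, q2, q3}
read c: {q1, q2, q3}
read c: {q1, q2, q3}
Final reachable set {q1, q2, q3} has 3 states.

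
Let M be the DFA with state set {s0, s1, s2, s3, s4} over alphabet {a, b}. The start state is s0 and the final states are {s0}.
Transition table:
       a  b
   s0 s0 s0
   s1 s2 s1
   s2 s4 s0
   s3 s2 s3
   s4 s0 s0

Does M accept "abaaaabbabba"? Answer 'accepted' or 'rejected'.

accepted

s0 --a--> s0
s0 --b--> s0
s0 --a--> s0
s0 --a--> s0
s0 --a--> s0
s0 --a--> s0
s0 --b--> s0
s0 --b--> s0
s0 --a--> s0
s0 --b--> s0
s0 --b--> s0
s0 --a--> s0
End in state s0, which is an accepting state.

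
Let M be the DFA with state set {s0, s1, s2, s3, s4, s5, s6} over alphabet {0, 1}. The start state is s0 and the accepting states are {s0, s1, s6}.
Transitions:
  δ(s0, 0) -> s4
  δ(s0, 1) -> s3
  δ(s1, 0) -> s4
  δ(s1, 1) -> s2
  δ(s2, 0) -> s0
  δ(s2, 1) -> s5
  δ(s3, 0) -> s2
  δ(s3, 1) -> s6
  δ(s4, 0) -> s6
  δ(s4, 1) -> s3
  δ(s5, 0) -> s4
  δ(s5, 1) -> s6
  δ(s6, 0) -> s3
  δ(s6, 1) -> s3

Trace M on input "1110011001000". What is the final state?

s0 --1--> s3
s3 --1--> s6
s6 --1--> s3
s3 --0--> s2
s2 --0--> s0
s0 --1--> s3
s3 --1--> s6
s6 --0--> s3
s3 --0--> s2
s2 --1--> s5
s5 --0--> s4
s4 --0--> s6
s6 --0--> s3

s3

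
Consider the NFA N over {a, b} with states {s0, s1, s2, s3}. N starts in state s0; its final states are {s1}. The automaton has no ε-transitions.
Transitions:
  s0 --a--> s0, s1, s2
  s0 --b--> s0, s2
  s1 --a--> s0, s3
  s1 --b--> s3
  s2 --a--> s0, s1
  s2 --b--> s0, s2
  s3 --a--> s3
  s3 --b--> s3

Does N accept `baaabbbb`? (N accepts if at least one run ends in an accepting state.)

rejected

Start: {s0}
read b: {s0, s2}
read a: {s0, s1, s2}
read a: {s0, s1, s2, s3}
read a: {s0, s1, s2, s3}
read b: {s0, s2, s3}
read b: {s0, s2, s3}
read b: {s0, s2, s3}
read b: {s0, s2, s3}
Reachable ∩ accepting = {} — empty.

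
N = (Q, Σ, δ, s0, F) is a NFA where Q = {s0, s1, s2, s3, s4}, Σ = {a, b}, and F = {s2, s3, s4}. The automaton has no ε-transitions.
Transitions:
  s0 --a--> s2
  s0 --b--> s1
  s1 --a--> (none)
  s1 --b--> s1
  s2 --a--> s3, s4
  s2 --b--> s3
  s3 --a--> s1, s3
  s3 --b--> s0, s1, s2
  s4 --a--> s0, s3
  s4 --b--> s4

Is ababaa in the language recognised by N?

Start: {s0}
read a: {s2}
read b: {s3}
read a: {s1, s3}
read b: {s0, s1, s2}
read a: {s2, s3, s4}
read a: {s0, s1, s3, s4}
Reachable ∩ accepting = {s3, s4} — nonempty.

accepted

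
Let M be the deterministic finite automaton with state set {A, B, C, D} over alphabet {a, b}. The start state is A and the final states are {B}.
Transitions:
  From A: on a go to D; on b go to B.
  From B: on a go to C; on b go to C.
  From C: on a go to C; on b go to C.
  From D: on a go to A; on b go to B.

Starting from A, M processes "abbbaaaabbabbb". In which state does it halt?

A --a--> D
D --b--> B
B --b--> C
C --b--> C
C --a--> C
C --a--> C
C --a--> C
C --a--> C
C --b--> C
C --b--> C
C --a--> C
C --b--> C
C --b--> C
C --b--> C

C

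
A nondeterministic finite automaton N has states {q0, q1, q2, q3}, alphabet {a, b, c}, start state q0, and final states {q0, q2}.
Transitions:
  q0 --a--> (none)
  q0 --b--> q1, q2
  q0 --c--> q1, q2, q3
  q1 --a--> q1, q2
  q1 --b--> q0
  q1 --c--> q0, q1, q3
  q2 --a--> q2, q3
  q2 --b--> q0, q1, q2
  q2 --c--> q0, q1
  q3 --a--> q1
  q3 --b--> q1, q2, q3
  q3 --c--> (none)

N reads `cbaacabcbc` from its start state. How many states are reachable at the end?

4

Start: {q0}
read c: {q1, q2, q3}
read b: {q0, q1, q2, q3}
read a: {q1, q2, q3}
read a: {q1, q2, q3}
read c: {q0, q1, q3}
read a: {q1, q2}
read b: {q0, q1, q2}
read c: {q0, q1, q2, q3}
read b: {q0, q1, q2, q3}
read c: {q0, q1, q2, q3}
Final reachable set {q0, q1, q2, q3} has 4 states.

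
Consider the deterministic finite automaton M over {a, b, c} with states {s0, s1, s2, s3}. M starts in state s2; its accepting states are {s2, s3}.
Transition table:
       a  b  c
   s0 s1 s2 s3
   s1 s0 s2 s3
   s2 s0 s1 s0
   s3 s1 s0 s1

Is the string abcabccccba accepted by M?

rejected

s2 --a--> s0
s0 --b--> s2
s2 --c--> s0
s0 --a--> s1
s1 --b--> s2
s2 --c--> s0
s0 --c--> s3
s3 --c--> s1
s1 --c--> s3
s3 --b--> s0
s0 --a--> s1
End in state s1, which is not an accepting state.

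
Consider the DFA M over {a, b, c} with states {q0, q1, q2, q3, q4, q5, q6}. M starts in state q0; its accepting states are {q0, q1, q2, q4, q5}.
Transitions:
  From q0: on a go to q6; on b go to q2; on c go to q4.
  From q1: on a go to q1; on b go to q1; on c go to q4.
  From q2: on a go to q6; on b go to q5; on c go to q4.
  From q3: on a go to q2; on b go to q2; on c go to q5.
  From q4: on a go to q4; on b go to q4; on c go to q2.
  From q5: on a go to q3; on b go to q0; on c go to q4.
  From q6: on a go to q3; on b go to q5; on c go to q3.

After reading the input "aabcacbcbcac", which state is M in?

q3

q0 --a--> q6
q6 --a--> q3
q3 --b--> q2
q2 --c--> q4
q4 --a--> q4
q4 --c--> q2
q2 --b--> q5
q5 --c--> q4
q4 --b--> q4
q4 --c--> q2
q2 --a--> q6
q6 --c--> q3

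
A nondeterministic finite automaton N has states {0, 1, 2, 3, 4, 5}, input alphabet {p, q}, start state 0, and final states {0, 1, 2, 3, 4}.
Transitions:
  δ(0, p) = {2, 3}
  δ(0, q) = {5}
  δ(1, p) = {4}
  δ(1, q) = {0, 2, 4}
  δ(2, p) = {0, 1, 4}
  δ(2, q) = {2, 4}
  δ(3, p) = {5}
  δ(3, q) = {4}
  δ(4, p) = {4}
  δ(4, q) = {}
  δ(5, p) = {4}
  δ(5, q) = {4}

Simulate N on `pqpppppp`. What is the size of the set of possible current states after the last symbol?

3

Start: {0}
read p: {2, 3}
read q: {2, 4}
read p: {0, 1, 4}
read p: {2, 3, 4}
read p: {0, 1, 4, 5}
read p: {2, 3, 4}
read p: {0, 1, 4, 5}
read p: {2, 3, 4}
Final reachable set {2, 3, 4} has 3 states.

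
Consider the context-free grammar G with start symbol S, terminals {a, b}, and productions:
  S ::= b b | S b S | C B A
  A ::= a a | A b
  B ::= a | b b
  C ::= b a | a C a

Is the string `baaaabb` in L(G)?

S ⇒ CBA ⇒ baBA ⇒ baaA ⇒ baaAb ⇒ baaAbb ⇒ baaaabb

yes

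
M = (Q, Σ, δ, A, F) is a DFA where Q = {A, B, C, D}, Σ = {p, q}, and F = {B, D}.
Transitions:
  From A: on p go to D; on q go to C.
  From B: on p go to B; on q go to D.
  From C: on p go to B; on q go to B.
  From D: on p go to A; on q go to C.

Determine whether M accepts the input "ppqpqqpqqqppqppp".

A --p--> D
D --p--> A
A --q--> C
C --p--> B
B --q--> D
D --q--> C
C --p--> B
B --q--> D
D --q--> C
C --q--> B
B --p--> B
B --p--> B
B --q--> D
D --p--> A
A --p--> D
D --p--> A
End in state A, which is not an accepting state.

rejected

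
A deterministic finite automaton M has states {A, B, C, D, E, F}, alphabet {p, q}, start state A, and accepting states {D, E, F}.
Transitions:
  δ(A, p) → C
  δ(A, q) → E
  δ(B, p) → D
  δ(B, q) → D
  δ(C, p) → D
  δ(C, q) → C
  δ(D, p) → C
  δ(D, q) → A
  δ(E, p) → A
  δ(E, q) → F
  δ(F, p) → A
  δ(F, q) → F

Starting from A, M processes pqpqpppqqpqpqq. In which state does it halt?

A --p--> C
C --q--> C
C --p--> D
D --q--> A
A --p--> C
C --p--> D
D --p--> C
C --q--> C
C --q--> C
C --p--> D
D --q--> A
A --p--> C
C --q--> C
C --q--> C

C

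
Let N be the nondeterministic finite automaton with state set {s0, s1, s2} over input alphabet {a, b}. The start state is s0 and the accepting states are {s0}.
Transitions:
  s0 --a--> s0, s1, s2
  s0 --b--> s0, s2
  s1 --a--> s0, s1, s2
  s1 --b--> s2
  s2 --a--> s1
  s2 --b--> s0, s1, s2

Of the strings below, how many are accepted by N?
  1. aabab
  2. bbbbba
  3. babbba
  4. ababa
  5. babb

5

aabab: accepted
bbbbba: accepted
babbba: accepted
ababa: accepted
babb: accepted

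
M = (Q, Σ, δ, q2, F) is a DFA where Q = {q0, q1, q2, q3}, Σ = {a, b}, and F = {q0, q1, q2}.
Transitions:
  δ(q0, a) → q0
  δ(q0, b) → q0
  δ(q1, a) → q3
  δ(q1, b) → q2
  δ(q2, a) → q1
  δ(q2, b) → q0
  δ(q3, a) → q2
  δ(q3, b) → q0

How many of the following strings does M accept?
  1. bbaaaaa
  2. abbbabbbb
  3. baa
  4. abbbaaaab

bbaaaaa: accepted
abbbabbbb: accepted
baa: accepted
abbbaaaab: accepted

4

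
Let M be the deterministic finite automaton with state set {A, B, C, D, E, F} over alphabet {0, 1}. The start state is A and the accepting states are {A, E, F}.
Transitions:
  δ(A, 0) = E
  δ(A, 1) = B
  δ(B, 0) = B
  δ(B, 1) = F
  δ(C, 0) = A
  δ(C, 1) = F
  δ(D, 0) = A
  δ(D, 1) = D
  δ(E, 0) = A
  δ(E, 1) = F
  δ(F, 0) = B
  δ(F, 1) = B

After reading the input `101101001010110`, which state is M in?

A --1--> B
B --0--> B
B --1--> F
F --1--> B
B --0--> B
B --1--> F
F --0--> B
B --0--> B
B --1--> F
F --0--> B
B --1--> F
F --0--> B
B --1--> F
F --1--> B
B --0--> B

B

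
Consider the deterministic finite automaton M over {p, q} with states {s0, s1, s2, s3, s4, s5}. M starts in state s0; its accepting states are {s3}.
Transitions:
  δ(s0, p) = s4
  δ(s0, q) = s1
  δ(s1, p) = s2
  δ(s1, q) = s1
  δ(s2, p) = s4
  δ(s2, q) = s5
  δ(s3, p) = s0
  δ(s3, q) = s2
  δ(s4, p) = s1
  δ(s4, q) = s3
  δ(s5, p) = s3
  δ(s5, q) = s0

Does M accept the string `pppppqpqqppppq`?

s0 --p--> s4
s4 --p--> s1
s1 --p--> s2
s2 --p--> s4
s4 --p--> s1
s1 --q--> s1
s1 --p--> s2
s2 --q--> s5
s5 --q--> s0
s0 --p--> s4
s4 --p--> s1
s1 --p--> s2
s2 --p--> s4
s4 --q--> s3
End in state s3, which is an accepting state.

accepted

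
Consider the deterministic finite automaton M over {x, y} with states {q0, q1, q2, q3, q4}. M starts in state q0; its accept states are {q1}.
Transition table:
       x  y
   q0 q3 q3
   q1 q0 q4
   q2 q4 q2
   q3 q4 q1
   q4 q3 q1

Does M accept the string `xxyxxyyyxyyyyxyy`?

accepted

q0 --x--> q3
q3 --x--> q4
q4 --y--> q1
q1 --x--> q0
q0 --x--> q3
q3 --y--> q1
q1 --y--> q4
q4 --y--> q1
q1 --x--> q0
q0 --y--> q3
q3 --y--> q1
q1 --y--> q4
q4 --y--> q1
q1 --x--> q0
q0 --y--> q3
q3 --y--> q1
End in state q1, which is an accepting state.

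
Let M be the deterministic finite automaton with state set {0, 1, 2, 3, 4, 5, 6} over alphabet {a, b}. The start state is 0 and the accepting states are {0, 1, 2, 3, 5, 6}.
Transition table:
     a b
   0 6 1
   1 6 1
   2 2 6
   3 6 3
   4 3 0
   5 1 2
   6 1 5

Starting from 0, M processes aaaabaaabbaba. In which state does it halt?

0 --a--> 6
6 --a--> 1
1 --a--> 6
6 --a--> 1
1 --b--> 1
1 --a--> 6
6 --a--> 1
1 --a--> 6
6 --b--> 5
5 --b--> 2
2 --a--> 2
2 --b--> 6
6 --a--> 1

1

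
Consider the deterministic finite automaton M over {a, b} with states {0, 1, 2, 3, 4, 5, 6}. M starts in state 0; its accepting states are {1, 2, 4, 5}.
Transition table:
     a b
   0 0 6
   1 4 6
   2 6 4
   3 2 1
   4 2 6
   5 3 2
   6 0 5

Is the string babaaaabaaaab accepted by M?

0 --b--> 6
6 --a--> 0
0 --b--> 6
6 --a--> 0
0 --a--> 0
0 --a--> 0
0 --a--> 0
0 --b--> 6
6 --a--> 0
0 --a--> 0
0 --a--> 0
0 --a--> 0
0 --b--> 6
End in state 6, which is not an accepting state.

rejected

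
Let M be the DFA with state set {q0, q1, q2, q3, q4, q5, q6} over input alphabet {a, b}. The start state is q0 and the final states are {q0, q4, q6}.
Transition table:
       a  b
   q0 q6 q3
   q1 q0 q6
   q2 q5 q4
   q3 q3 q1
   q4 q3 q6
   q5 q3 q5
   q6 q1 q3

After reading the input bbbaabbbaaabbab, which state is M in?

q3

q0 --b--> q3
q3 --b--> q1
q1 --b--> q6
q6 --a--> q1
q1 --a--> q0
q0 --b--> q3
q3 --b--> q1
q1 --b--> q6
q6 --a--> q1
q1 --a--> q0
q0 --a--> q6
q6 --b--> q3
q3 --b--> q1
q1 --a--> q0
q0 --b--> q3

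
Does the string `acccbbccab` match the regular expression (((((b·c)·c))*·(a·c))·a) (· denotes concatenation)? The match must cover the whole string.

no

No split of acccbbccab into u·v has ((((b·c)·c))*·(a·c)) matching u and a matching v.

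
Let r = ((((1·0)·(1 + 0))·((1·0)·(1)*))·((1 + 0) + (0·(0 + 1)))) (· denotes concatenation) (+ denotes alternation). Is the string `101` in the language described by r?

No split of 101 into u·v has (((1·0)·(1+0))·((1·0)·(1)*)) matching u and ((1+0)+(0·(0+1))) matching v.

no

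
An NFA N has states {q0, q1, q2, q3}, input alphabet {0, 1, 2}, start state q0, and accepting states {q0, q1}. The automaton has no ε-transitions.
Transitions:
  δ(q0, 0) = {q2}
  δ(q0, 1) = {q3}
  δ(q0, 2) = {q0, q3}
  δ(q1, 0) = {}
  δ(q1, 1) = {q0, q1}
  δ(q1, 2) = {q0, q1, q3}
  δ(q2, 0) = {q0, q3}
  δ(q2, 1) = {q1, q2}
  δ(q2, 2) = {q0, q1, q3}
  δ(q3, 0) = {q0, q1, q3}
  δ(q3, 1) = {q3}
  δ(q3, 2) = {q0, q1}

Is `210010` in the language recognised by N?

Start: {q0}
read 2: {q0, q3}
read 1: {q3}
read 0: {q0, q1, q3}
read 0: {q0, q1, q2, q3}
read 1: {q0, q1, q2, q3}
read 0: {q0, q1, q2, q3}
Reachable ∩ accepting = {q0, q1} — nonempty.

accepted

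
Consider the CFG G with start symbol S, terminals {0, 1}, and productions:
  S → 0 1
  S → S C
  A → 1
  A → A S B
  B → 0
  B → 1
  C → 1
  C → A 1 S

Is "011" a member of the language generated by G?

yes

S ⇒ SC ⇒ 01C ⇒ 011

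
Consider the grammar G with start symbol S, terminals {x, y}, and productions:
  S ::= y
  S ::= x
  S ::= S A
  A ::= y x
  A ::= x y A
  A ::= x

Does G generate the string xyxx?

yes

S ⇒ SA ⇒ SAA ⇒ xAA ⇒ xyxA ⇒ xyxx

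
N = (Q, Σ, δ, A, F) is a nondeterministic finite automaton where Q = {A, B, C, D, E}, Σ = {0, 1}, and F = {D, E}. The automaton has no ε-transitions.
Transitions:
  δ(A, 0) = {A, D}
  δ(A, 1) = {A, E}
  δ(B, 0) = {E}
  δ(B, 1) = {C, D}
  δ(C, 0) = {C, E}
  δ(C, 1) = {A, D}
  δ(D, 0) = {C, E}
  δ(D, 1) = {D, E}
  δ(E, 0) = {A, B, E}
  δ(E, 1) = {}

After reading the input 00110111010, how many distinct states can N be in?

5

Start: {A}
read 0: {A, D}
read 0: {A, C, D, E}
read 1: {A, D, E}
read 1: {A, D, E}
read 0: {A, B, C, D, E}
read 1: {A, C, D, E}
read 1: {A, D, E}
read 1: {A, D, E}
read 0: {A, B, C, D, E}
read 1: {A, C, D, E}
read 0: {A, B, C, D, E}
Final reachable set {A, B, C, D, E} has 5 states.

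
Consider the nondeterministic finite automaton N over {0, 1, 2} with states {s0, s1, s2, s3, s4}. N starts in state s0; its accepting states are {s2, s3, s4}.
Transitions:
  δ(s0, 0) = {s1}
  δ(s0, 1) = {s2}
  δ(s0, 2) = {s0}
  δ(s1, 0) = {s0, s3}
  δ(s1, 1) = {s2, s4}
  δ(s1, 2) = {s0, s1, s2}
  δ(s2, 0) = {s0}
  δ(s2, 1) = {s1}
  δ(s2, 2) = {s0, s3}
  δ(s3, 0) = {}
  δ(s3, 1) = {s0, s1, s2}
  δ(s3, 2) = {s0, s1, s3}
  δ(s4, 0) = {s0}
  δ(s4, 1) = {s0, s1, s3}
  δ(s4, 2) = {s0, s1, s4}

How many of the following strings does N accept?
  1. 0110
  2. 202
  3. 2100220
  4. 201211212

4

0110: accepted
202: accepted
2100220: accepted
201211212: accepted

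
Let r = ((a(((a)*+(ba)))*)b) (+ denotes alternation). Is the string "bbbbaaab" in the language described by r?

no

No split of bbbbaaab into u·v has (a(((a)*+(ba)))*) matching u and b matching v.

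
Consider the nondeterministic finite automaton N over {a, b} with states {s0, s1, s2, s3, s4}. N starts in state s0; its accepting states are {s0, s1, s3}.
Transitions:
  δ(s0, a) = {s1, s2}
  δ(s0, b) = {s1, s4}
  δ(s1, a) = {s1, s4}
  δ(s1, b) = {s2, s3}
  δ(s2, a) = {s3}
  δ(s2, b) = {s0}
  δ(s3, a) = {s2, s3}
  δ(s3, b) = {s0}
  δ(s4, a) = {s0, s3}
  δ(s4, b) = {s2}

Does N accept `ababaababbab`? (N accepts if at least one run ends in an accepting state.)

Start: {s0}
read a: {s1, s2}
read b: {s0, s2, s3}
read a: {s1, s2, s3}
read b: {s0, s2, s3}
read a: {s1, s2, s3}
read a: {s1, s2, s3, s4}
read b: {s0, s2, s3}
read a: {s1, s2, s3}
read b: {s0, s2, s3}
read b: {s0, s1, s4}
read a: {s0, s1, s2, s3, s4}
read b: {s0, s1, s2, s3, s4}
Reachable ∩ accepting = {s0, s1, s3} — nonempty.

accepted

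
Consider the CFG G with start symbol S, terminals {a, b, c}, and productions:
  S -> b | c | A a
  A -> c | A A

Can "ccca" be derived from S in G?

yes

S ⇒ Aa ⇒ AAa ⇒ AAAa ⇒ cAAa ⇒ ccAa ⇒ ccca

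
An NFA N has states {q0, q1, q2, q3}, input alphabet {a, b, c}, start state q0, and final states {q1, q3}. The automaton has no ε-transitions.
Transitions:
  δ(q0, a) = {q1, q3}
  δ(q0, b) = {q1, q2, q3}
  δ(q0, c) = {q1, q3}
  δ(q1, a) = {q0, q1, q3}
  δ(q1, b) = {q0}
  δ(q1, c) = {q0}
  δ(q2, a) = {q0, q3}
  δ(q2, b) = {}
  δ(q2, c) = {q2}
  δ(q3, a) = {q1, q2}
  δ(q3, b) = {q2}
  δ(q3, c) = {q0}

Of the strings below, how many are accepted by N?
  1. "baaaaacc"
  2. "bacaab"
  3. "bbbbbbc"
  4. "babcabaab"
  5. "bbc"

5

"baaaaacc": accepted
"bacaab": accepted
"bbbbbbc": accepted
"babcabaab": accepted
"bbc": accepted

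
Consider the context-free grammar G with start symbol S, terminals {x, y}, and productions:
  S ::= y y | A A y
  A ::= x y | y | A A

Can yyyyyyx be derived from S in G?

no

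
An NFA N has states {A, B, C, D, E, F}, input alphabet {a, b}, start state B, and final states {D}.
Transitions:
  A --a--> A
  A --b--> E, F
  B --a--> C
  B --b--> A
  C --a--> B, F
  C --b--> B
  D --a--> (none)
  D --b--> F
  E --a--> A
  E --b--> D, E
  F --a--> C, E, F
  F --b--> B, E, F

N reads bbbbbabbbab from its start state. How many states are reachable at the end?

4

Start: {B}
read b: {A}
read b: {E, F}
read b: {B, D, E, F}
read b: {A, B, D, E, F}
read b: {A, B, D, E, F}
read a: {A, C, E, F}
read b: {B, D, E, F}
read b: {A, B, D, E, F}
read b: {A, B, D, E, F}
read a: {A, C, E, F}
read b: {B, D, E, F}
Final reachable set {B, D, E, F} has 4 states.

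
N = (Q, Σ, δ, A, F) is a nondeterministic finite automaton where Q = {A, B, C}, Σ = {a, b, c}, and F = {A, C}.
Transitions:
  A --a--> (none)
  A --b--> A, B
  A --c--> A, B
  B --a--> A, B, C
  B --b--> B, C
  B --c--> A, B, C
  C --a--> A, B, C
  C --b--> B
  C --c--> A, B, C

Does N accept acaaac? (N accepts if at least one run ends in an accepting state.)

rejected

Start: {A}
read a: {}
The reachable set is empty and stays empty for the remaining 5 symbols.
Reachable ∩ accepting = {} — empty.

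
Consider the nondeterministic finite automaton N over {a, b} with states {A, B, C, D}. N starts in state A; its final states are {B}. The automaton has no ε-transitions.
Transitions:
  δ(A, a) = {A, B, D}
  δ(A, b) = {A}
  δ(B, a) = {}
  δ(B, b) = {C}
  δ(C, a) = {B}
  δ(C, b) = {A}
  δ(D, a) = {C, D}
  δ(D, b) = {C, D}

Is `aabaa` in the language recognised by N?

accepted

Start: {A}
read a: {A, B, D}
read a: {A, B, C, D}
read b: {A, C, D}
read a: {A, B, C, D}
read a: {A, B, C, D}
Reachable ∩ accepting = {B} — nonempty.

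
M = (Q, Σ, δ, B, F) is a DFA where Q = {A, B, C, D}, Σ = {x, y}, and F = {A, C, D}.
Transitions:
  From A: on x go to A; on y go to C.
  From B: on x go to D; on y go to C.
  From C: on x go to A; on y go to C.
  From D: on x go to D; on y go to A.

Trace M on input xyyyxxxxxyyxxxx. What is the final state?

A

B --x--> D
D --y--> A
A --y--> C
C --y--> C
C --x--> A
A --x--> A
A --x--> A
A --x--> A
A --x--> A
A --y--> C
C --y--> C
C --x--> A
A --x--> A
A --x--> A
A --x--> A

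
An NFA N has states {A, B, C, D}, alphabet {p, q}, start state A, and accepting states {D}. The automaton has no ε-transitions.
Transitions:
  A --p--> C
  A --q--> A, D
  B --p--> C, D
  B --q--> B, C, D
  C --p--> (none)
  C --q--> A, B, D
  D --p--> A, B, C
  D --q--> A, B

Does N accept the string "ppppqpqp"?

rejected

Start: {A}
read p: {C}
read p: {}
The reachable set is empty and stays empty for the remaining 6 symbols.
Reachable ∩ accepting = {} — empty.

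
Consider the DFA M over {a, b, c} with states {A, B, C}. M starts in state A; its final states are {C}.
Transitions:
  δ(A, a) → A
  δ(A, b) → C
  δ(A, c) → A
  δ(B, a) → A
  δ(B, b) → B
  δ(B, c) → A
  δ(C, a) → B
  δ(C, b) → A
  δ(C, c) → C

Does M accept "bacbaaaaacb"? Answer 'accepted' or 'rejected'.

accepted

A --b--> C
C --a--> B
B --c--> A
A --b--> C
C --a--> B
B --a--> A
A --a--> A
A --a--> A
A --a--> A
A --c--> A
A --b--> C
End in state C, which is an accepting state.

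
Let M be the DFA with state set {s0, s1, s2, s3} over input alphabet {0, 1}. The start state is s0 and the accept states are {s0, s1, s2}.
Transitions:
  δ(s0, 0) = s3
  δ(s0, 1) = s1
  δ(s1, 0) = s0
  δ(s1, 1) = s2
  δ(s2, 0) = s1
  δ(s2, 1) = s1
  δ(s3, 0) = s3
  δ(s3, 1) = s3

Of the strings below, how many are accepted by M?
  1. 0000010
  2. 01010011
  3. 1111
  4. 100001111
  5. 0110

0000010: rejected
01010011: rejected
1111: accepted
100001111: rejected
0110: rejected

1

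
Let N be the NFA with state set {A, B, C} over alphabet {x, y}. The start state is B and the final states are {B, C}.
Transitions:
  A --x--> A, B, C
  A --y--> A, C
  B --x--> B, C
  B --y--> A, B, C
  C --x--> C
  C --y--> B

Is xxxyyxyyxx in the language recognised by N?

Start: {B}
read x: {B, C}
read x: {B, C}
read x: {B, C}
read y: {A, B, C}
read y: {A, B, C}
read x: {A, B, C}
read y: {A, B, C}
read y: {A, B, C}
read x: {A, B, C}
read x: {A, B, C}
Reachable ∩ accepting = {B, C} — nonempty.

accepted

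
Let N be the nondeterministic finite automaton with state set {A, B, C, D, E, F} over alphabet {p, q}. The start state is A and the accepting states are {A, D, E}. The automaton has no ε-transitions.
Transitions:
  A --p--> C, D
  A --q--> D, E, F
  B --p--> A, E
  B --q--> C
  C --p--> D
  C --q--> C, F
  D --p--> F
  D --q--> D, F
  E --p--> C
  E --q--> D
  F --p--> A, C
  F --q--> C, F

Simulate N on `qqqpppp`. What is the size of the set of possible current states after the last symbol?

4

Start: {A}
read q: {D, E, F}
read q: {C, D, F}
read q: {C, D, F}
read p: {A, C, D, F}
read p: {A, C, D, F}
read p: {A, C, D, F}
read p: {A, C, D, F}
Final reachable set {A, C, D, F} has 4 states.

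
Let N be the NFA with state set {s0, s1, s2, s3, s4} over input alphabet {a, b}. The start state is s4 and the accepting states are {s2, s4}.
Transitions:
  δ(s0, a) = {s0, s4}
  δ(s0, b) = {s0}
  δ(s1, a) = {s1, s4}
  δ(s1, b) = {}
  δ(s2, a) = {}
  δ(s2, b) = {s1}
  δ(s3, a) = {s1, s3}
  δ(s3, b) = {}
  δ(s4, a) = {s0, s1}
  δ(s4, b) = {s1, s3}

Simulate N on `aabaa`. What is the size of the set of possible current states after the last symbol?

4

Start: {s4}
read a: {s0, s1}
read a: {s0, s1, s4}
read b: {s0, s1, s3}
read a: {s0, s1, s3, s4}
read a: {s0, s1, s3, s4}
Final reachable set {s0, s1, s3, s4} has 4 states.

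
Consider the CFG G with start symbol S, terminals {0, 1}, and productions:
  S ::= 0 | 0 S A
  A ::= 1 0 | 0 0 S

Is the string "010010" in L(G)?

no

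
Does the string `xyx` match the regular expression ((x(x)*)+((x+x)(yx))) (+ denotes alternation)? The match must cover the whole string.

The right alternative ((x+x)(yx)) matches xyx.

yes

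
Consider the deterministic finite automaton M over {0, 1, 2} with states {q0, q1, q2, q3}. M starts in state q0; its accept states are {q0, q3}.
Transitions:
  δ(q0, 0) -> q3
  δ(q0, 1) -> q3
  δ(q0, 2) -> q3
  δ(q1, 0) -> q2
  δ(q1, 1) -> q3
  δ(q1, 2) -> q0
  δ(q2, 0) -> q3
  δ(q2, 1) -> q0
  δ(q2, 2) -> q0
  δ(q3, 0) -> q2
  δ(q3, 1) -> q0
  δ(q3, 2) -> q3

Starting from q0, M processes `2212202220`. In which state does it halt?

q0 --2--> q3
q3 --2--> q3
q3 --1--> q0
q0 --2--> q3
q3 --2--> q3
q3 --0--> q2
q2 --2--> q0
q0 --2--> q3
q3 --2--> q3
q3 --0--> q2

q2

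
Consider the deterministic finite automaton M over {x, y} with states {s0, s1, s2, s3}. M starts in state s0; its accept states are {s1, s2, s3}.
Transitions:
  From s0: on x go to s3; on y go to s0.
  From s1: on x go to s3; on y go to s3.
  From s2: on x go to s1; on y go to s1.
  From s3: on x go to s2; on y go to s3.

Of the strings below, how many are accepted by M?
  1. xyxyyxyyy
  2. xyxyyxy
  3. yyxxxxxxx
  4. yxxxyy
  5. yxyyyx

xyxyyxyyy: accepted
xyxyyxy: accepted
yyxxxxxxx: accepted
yxxxyy: accepted
yxyyyx: accepted

5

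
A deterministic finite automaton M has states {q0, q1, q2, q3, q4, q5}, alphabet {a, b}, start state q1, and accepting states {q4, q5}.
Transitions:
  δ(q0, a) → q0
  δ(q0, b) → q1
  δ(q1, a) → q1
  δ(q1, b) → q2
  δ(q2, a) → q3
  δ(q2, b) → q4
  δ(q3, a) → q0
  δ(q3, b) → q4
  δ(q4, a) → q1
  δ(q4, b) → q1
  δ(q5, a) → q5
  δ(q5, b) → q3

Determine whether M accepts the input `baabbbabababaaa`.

q1 --b--> q2
q2 --a--> q3
q3 --a--> q0
q0 --b--> q1
q1 --b--> q2
q2 --b--> q4
q4 --a--> q1
q1 --b--> q2
q2 --a--> q3
q3 --b--> q4
q4 --a--> q1
q1 --b--> q2
q2 --a--> q3
q3 --a--> q0
q0 --a--> q0
End in state q0, which is not an accepting state.

rejected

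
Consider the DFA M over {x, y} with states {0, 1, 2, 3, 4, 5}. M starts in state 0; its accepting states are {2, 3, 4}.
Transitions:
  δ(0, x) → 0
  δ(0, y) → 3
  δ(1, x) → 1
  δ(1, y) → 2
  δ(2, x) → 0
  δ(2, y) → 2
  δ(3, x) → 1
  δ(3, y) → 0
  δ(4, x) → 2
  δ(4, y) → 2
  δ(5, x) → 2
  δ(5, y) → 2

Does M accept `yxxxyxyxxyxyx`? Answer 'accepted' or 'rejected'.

rejected

0 --y--> 3
3 --x--> 1
1 --x--> 1
1 --x--> 1
1 --y--> 2
2 --x--> 0
0 --y--> 3
3 --x--> 1
1 --x--> 1
1 --y--> 2
2 --x--> 0
0 --y--> 3
3 --x--> 1
End in state 1, which is not an accepting state.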